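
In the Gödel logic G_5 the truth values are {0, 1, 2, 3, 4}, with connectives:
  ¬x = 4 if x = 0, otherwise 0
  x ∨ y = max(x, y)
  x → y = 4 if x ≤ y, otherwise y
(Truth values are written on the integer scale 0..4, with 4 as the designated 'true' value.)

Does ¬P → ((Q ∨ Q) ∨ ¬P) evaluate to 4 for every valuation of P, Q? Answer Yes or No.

Yes

At P = 1, Q = 1, for instance:
¬P = ¬1 = 0
Q ∨ Q = 1 ∨ 1 = 1
(Q ∨ Q) ∨ ¬P = 1 ∨ 0 = 1
¬P → ((Q ∨ Q) ∨ ¬P) = 0 → 1 = 4
and checking the remaining 24 assignments likewise gives ≥ 4 in every case.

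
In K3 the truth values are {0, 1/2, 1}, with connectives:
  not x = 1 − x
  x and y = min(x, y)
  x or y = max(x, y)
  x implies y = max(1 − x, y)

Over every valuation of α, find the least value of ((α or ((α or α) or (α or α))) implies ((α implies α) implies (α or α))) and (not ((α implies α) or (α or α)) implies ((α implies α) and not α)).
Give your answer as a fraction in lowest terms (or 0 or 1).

Take α = 1/2:
α or α = 1/2 or 1/2 = 1/2
α or α = 1/2 or 1/2 = 1/2
(α or α) or (α or α) = 1/2 or 1/2 = 1/2
α or ((α or α) or (α or α)) = 1/2 or 1/2 = 1/2
α implies α = 1/2 implies 1/2 = 1/2
α or α = 1/2 or 1/2 = 1/2
(α implies α) implies (α or α) = 1/2 implies 1/2 = 1/2
(α or ((α or α) or (α or α))) implies ((α implies α) implies (α or α)) = 1/2 implies 1/2 = 1/2
α implies α = 1/2 implies 1/2 = 1/2
α or α = 1/2 or 1/2 = 1/2
(α implies α) or (α or α) = 1/2 or 1/2 = 1/2
not ((α implies α) or (α or α)) = not 1/2 = 1/2
α implies α = 1/2 implies 1/2 = 1/2
not α = not 1/2 = 1/2
(α implies α) and not α = 1/2 and 1/2 = 1/2
not ((α implies α) or (α or α)) implies ((α implies α) and not α) = 1/2 implies 1/2 = 1/2
((α or ((α or α) or (α or α))) implies ((α implies α) implies (α or α))) and (not ((α implies α) or (α or α)) implies ((α implies α) and not α)) = 1/2 and 1/2 = 1/2
No assignment yields a value below 1/2, so this is the minimum.

1/2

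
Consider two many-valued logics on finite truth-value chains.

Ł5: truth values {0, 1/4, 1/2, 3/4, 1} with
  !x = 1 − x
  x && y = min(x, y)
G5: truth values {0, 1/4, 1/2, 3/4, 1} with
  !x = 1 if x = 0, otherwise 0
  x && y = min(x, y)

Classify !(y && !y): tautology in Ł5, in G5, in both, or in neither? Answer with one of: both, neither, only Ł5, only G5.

only G5

In Ł5: at y = 1/4 the value is 3/4 — not a tautology.
In G5: every assignment gives 1 — tautology.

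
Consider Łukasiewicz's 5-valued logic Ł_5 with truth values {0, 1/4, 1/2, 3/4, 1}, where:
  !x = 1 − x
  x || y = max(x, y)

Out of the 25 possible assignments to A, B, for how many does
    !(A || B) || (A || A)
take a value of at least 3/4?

value 1: 6 assignments (counts)
value 3/4: 8 assignments (counts)
value 1/2: 7 assignments
value 1/4: 3 assignments
value 0: 1 assignment
So 14 of the 25 assignments meet the threshold.

14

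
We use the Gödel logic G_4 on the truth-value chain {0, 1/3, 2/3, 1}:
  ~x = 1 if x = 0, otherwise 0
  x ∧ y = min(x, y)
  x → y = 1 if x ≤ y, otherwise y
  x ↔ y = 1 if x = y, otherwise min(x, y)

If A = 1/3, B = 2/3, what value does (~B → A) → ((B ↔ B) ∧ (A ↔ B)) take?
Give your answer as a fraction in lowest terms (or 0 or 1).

~B = ~2/3 = 0
~B → A = 0 → 1/3 = 1
B ↔ B = 2/3 ↔ 2/3 = 1
A ↔ B = 1/3 ↔ 2/3 = 1/3
(B ↔ B) ∧ (A ↔ B) = 1 ∧ 1/3 = 1/3
(~B → A) → ((B ↔ B) ∧ (A ↔ B)) = 1 → 1/3 = 1/3

1/3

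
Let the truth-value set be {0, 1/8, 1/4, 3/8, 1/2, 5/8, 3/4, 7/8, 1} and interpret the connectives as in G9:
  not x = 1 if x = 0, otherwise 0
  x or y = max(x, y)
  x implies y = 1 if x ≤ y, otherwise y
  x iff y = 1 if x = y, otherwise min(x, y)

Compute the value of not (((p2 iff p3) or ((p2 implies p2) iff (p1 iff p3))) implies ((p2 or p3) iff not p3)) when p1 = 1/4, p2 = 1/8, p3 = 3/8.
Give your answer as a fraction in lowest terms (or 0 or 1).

p2 iff p3 = 1/8 iff 3/8 = 1/8
p2 implies p2 = 1/8 implies 1/8 = 1
p1 iff p3 = 1/4 iff 3/8 = 1/4
(p2 implies p2) iff (p1 iff p3) = 1 iff 1/4 = 1/4
(p2 iff p3) or ((p2 implies p2) iff (p1 iff p3)) = 1/8 or 1/4 = 1/4
p2 or p3 = 1/8 or 3/8 = 3/8
not p3 = not 3/8 = 0
(p2 or p3) iff not p3 = 3/8 iff 0 = 0
((p2 iff p3) or ((p2 implies p2) iff (p1 iff p3))) implies ((p2 or p3) iff not p3) = 1/4 implies 0 = 0
not (((p2 iff p3) or ((p2 implies p2) iff (p1 iff p3))) implies ((p2 or p3) iff not p3)) = not 0 = 1

1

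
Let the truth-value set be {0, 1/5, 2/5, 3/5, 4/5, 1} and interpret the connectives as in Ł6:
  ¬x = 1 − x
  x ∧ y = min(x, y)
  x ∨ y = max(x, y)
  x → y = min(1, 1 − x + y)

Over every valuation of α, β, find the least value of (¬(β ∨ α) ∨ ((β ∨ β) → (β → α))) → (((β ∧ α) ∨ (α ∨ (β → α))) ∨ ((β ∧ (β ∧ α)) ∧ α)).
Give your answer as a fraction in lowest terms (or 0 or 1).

Take α = 0, β = 2/5:
β ∨ α = 2/5 ∨ 0 = 2/5
¬(β ∨ α) = ¬2/5 = 3/5
β ∨ β = 2/5 ∨ 2/5 = 2/5
β → α = 2/5 → 0 = 3/5
(β ∨ β) → (β → α) = 2/5 → 3/5 = 1
¬(β ∨ α) ∨ ((β ∨ β) → (β → α)) = 3/5 ∨ 1 = 1
β ∧ α = 2/5 ∧ 0 = 0
β → α = 2/5 → 0 = 3/5
α ∨ (β → α) = 0 ∨ 3/5 = 3/5
(β ∧ α) ∨ (α ∨ (β → α)) = 0 ∨ 3/5 = 3/5
β ∧ α = 2/5 ∧ 0 = 0
β ∧ (β ∧ α) = 2/5 ∧ 0 = 0
(β ∧ (β ∧ α)) ∧ α = 0 ∧ 0 = 0
((β ∧ α) ∨ (α ∨ (β → α))) ∨ ((β ∧ (β ∧ α)) ∧ α) = 3/5 ∨ 0 = 3/5
(¬(β ∨ α) ∨ ((β ∨ β) → (β → α))) → (((β ∧ α) ∨ (α ∨ (β → α))) ∨ ((β ∧ (β ∧ α)) ∧ α)) = 1 → 3/5 = 3/5
No assignment yields a value below 3/5, so this is the minimum.

3/5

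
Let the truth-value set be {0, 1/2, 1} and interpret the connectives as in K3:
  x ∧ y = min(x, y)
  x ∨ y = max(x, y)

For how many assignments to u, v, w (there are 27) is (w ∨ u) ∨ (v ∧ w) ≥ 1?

value 1: 15 assignments (counts)
value 1/2: 9 assignments
value 0: 3 assignments
So 15 of the 27 assignments meet the threshold.

15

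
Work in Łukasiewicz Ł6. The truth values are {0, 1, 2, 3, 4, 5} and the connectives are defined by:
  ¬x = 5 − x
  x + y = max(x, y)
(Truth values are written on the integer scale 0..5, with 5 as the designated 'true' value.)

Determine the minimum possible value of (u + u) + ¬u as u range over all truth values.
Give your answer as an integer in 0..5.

3

Take u = 2:
u + u = 2 + 2 = 2
¬u = ¬2 = 3
(u + u) + ¬u = 2 + 3 = 3
No assignment yields a value below 3, so this is the minimum.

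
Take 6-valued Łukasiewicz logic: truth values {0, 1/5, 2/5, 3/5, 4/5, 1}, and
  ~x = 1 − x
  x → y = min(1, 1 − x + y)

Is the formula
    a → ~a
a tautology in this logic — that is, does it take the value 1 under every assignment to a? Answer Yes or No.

Counterexample: take a = 3/5.
~a = ~3/5 = 2/5
a → ~a = 3/5 → 2/5 = 4/5
This gives 4/5 ≠ 1.

No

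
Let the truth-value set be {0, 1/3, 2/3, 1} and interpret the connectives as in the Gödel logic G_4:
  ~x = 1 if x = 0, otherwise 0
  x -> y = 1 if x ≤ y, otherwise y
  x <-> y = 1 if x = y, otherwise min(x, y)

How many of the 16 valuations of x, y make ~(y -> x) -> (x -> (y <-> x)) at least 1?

16

x = 0, y = 0 ↦ 1  ≥
x = 0, y = 1/3 ↦ 1  ≥
x = 0, y = 2/3 ↦ 1  ≥
x = 0, y = 1 ↦ 1  ≥
x = 1/3, y = 0 ↦ 1  ≥
x = 1/3, y = 1/3 ↦ 1  ≥
x = 1/3, y = 2/3 ↦ 1  ≥
x = 1/3, y = 1 ↦ 1  ≥
x = 2/3, y = 0 ↦ 1  ≥
x = 2/3, y = 1/3 ↦ 1  ≥
x = 2/3, y = 2/3 ↦ 1  ≥
x = 2/3, y = 1 ↦ 1  ≥
x = 1, y = 0 ↦ 1  ≥
x = 1, y = 1/3 ↦ 1  ≥
x = 1, y = 2/3 ↦ 1  ≥
x = 1, y = 1 ↦ 1  ≥
So 16 of the 16 assignments meet the threshold.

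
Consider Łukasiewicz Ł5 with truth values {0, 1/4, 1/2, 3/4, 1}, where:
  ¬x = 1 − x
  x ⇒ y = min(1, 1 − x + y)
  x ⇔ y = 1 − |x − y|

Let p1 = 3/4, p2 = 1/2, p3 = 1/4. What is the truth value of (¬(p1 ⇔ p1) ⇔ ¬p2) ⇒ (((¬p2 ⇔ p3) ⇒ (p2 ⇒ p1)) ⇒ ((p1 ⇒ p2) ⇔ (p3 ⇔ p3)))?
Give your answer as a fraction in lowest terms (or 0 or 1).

p1 ⇔ p1 = 3/4 ⇔ 3/4 = 1
¬(p1 ⇔ p1) = ¬1 = 0
¬p2 = ¬1/2 = 1/2
¬(p1 ⇔ p1) ⇔ ¬p2 = 0 ⇔ 1/2 = 1/2
¬p2 = ¬1/2 = 1/2
¬p2 ⇔ p3 = 1/2 ⇔ 1/4 = 3/4
p2 ⇒ p1 = 1/2 ⇒ 3/4 = 1
(¬p2 ⇔ p3) ⇒ (p2 ⇒ p1) = 3/4 ⇒ 1 = 1
p1 ⇒ p2 = 3/4 ⇒ 1/2 = 3/4
p3 ⇔ p3 = 1/4 ⇔ 1/4 = 1
(p1 ⇒ p2) ⇔ (p3 ⇔ p3) = 3/4 ⇔ 1 = 3/4
((¬p2 ⇔ p3) ⇒ (p2 ⇒ p1)) ⇒ ((p1 ⇒ p2) ⇔ (p3 ⇔ p3)) = 1 ⇒ 3/4 = 3/4
(¬(p1 ⇔ p1) ⇔ ¬p2) ⇒ (((¬p2 ⇔ p3) ⇒ (p2 ⇒ p1)) ⇒ ((p1 ⇒ p2) ⇔ (p3 ⇔ p3))) = 1/2 ⇒ 3/4 = 1

1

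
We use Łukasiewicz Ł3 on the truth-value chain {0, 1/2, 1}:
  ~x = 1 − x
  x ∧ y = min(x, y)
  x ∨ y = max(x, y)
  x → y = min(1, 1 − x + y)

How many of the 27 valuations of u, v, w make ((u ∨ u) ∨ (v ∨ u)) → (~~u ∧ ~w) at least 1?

10

value 1: 10 assignments (counts)
value 1/2: 10 assignments
value 0: 7 assignments
So 10 of the 27 assignments meet the threshold.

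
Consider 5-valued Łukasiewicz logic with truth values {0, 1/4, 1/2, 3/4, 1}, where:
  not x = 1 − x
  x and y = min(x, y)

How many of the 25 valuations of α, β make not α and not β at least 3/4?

4

value 1: 1 assignment (counts)
value 3/4: 3 assignments (counts)
value 1/2: 5 assignments
value 1/4: 7 assignments
value 0: 9 assignments
So 4 of the 25 assignments meet the threshold.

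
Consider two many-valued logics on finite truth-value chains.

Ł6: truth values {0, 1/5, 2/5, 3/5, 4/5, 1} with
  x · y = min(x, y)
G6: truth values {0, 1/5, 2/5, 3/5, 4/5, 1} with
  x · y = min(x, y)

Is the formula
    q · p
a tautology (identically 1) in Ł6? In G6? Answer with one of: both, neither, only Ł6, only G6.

neither

In Ł6: at p = 0, q = 0 the value is 0 — not a tautology.
In G6: at p = 0, q = 0 the value is 0 — not a tautology.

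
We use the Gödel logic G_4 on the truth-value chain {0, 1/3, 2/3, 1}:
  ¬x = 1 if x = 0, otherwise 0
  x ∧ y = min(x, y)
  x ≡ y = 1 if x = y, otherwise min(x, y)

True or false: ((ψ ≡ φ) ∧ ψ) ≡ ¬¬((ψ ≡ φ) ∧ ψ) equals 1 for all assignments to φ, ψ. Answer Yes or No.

No

Counterexample: take φ = 1/3, ψ = 1/3.
ψ ≡ φ = 1/3 ≡ 1/3 = 1
(ψ ≡ φ) ∧ ψ = 1 ∧ 1/3 = 1/3
¬((ψ ≡ φ) ∧ ψ) = ¬1/3 = 0
¬¬((ψ ≡ φ) ∧ ψ) = ¬0 = 1
((ψ ≡ φ) ∧ ψ) ≡ ¬¬((ψ ≡ φ) ∧ ψ) = 1/3 ≡ 1 = 1/3
This gives 1/3 ≠ 1.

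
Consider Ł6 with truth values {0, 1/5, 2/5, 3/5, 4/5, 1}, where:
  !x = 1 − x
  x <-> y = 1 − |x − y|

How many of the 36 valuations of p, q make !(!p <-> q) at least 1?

2

value 1: 2 assignments (counts)
value 4/5: 4 assignments
value 3/5: 6 assignments
value 2/5: 8 assignments
value 1/5: 10 assignments
value 0: 6 assignments
So 2 of the 36 assignments meet the threshold.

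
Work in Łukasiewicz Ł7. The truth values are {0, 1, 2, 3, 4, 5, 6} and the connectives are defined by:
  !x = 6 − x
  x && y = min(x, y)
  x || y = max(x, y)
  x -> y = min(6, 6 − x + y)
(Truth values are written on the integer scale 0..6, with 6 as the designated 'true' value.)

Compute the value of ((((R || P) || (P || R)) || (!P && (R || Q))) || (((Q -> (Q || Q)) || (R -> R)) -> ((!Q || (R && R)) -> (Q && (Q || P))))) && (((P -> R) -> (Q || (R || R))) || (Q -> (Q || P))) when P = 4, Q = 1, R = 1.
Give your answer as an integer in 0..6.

4

R || P = 1 || 4 = 4
P || R = 4 || 1 = 4
(R || P) || (P || R) = 4 || 4 = 4
!P = !4 = 2
R || Q = 1 || 1 = 1
!P && (R || Q) = 2 && 1 = 1
((R || P) || (P || R)) || (!P && (R || Q)) = 4 || 1 = 4
Q || Q = 1 || 1 = 1
Q -> (Q || Q) = 1 -> 1 = 6
R -> R = 1 -> 1 = 6
(Q -> (Q || Q)) || (R -> R) = 6 || 6 = 6
!Q = !1 = 5
R && R = 1 && 1 = 1
!Q || (R && R) = 5 || 1 = 5
Q || P = 1 || 4 = 4
Q && (Q || P) = 1 && 4 = 1
(!Q || (R && R)) -> (Q && (Q || P)) = 5 -> 1 = 2
((Q -> (Q || Q)) || (R -> R)) -> ((!Q || (R && R)) -> (Q && (Q || P))) = 6 -> 2 = 2
(((R || P) || (P || R)) || (!P && (R || Q))) || (((Q -> (Q || Q)) || (R -> R)) -> ((!Q || (R && R)) -> (Q && (Q || P)))) = 4 || 2 = 4
P -> R = 4 -> 1 = 3
R || R = 1 || 1 = 1
Q || (R || R) = 1 || 1 = 1
(P -> R) -> (Q || (R || R)) = 3 -> 1 = 4
Q || P = 1 || 4 = 4
Q -> (Q || P) = 1 -> 4 = 6
((P -> R) -> (Q || (R || R))) || (Q -> (Q || P)) = 4 || 6 = 6
((((R || P) || (P || R)) || (!P && (R || Q))) || (((Q -> (Q || Q)) || (R -> R)) -> ((!Q || (R && R)) -> (Q && (Q || P))))) && (((P -> R) -> (Q || (R || R))) || (Q -> (Q || P))) = 4 && 6 = 4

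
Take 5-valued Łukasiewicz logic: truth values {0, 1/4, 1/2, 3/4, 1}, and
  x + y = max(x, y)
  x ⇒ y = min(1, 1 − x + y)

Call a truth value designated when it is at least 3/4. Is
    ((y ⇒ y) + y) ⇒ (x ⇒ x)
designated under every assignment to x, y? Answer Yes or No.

At x = 3/4, y = 1/2, for instance:
y ⇒ y = 1/2 ⇒ 1/2 = 1
(y ⇒ y) + y = 1 + 1/2 = 1
x ⇒ x = 3/4 ⇒ 3/4 = 1
((y ⇒ y) + y) ⇒ (x ⇒ x) = 1 ⇒ 1 = 1
and checking the remaining 24 assignments likewise gives ≥ 3/4 in every case.

Yes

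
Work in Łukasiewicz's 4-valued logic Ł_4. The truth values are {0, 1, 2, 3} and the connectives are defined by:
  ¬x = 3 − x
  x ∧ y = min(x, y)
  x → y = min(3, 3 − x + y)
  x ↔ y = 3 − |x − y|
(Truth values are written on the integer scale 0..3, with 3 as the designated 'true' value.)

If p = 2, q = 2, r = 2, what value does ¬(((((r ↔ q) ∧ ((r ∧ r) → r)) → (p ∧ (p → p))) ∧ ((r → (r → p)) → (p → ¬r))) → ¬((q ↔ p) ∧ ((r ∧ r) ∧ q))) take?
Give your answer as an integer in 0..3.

1

r ↔ q = 2 ↔ 2 = 3
r ∧ r = 2 ∧ 2 = 2
(r ∧ r) → r = 2 → 2 = 3
(r ↔ q) ∧ ((r ∧ r) → r) = 3 ∧ 3 = 3
p → p = 2 → 2 = 3
p ∧ (p → p) = 2 ∧ 3 = 2
((r ↔ q) ∧ ((r ∧ r) → r)) → (p ∧ (p → p)) = 3 → 2 = 2
r → p = 2 → 2 = 3
r → (r → p) = 2 → 3 = 3
¬r = ¬2 = 1
p → ¬r = 2 → 1 = 2
(r → (r → p)) → (p → ¬r) = 3 → 2 = 2
(((r ↔ q) ∧ ((r ∧ r) → r)) → (p ∧ (p → p))) ∧ ((r → (r → p)) → (p → ¬r)) = 2 ∧ 2 = 2
q ↔ p = 2 ↔ 2 = 3
r ∧ r = 2 ∧ 2 = 2
(r ∧ r) ∧ q = 2 ∧ 2 = 2
(q ↔ p) ∧ ((r ∧ r) ∧ q) = 3 ∧ 2 = 2
¬((q ↔ p) ∧ ((r ∧ r) ∧ q)) = ¬2 = 1
((((r ↔ q) ∧ ((r ∧ r) → r)) → (p ∧ (p → p))) ∧ ((r → (r → p)) → (p → ¬r))) → ¬((q ↔ p) ∧ ((r ∧ r) ∧ q)) = 2 → 1 = 2
¬(((((r ↔ q) ∧ ((r ∧ r) → r)) → (p ∧ (p → p))) ∧ ((r → (r → p)) → (p → ¬r))) → ¬((q ↔ p) ∧ ((r ∧ r) ∧ q))) = ¬2 = 1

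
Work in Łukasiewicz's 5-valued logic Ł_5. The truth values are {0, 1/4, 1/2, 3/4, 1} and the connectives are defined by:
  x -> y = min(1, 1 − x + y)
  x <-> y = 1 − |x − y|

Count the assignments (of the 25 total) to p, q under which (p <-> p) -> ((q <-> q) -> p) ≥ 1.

5

value 1: 5 assignments (counts)
value 3/4: 5 assignments
value 1/2: 5 assignments
value 1/4: 5 assignments
value 0: 5 assignments
So 5 of the 25 assignments meet the threshold.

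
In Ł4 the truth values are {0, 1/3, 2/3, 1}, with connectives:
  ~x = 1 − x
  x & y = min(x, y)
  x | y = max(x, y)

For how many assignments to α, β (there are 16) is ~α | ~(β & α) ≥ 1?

α = 0, β = 0 ↦ 1  ≥
α = 0, β = 1/3 ↦ 1  ≥
α = 0, β = 2/3 ↦ 1  ≥
α = 0, β = 1 ↦ 1  ≥
α = 1/3, β = 0 ↦ 1  ≥
α = 1/3, β = 1/3 ↦ 2/3  <
α = 1/3, β = 2/3 ↦ 2/3  <
α = 1/3, β = 1 ↦ 2/3  <
α = 2/3, β = 0 ↦ 1  ≥
α = 2/3, β = 1/3 ↦ 2/3  <
α = 2/3, β = 2/3 ↦ 1/3  <
α = 2/3, β = 1 ↦ 1/3  <
α = 1, β = 0 ↦ 1  ≥
α = 1, β = 1/3 ↦ 2/3  <
α = 1, β = 2/3 ↦ 1/3  <
α = 1, β = 1 ↦ 0  <
So 7 of the 16 assignments meet the threshold.

7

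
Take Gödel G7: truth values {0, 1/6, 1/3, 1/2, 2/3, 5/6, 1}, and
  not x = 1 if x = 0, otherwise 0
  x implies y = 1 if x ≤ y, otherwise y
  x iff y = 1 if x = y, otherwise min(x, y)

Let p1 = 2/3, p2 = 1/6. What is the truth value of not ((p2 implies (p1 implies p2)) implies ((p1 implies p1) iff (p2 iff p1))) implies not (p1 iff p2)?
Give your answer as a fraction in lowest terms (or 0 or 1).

p1 implies p2 = 2/3 implies 1/6 = 1/6
p2 implies (p1 implies p2) = 1/6 implies 1/6 = 1
p1 implies p1 = 2/3 implies 2/3 = 1
p2 iff p1 = 1/6 iff 2/3 = 1/6
(p1 implies p1) iff (p2 iff p1) = 1 iff 1/6 = 1/6
(p2 implies (p1 implies p2)) implies ((p1 implies p1) iff (p2 iff p1)) = 1 implies 1/6 = 1/6
not ((p2 implies (p1 implies p2)) implies ((p1 implies p1) iff (p2 iff p1))) = not 1/6 = 0
p1 iff p2 = 2/3 iff 1/6 = 1/6
not (p1 iff p2) = not 1/6 = 0
not ((p2 implies (p1 implies p2)) implies ((p1 implies p1) iff (p2 iff p1))) implies not (p1 iff p2) = 0 implies 0 = 1

1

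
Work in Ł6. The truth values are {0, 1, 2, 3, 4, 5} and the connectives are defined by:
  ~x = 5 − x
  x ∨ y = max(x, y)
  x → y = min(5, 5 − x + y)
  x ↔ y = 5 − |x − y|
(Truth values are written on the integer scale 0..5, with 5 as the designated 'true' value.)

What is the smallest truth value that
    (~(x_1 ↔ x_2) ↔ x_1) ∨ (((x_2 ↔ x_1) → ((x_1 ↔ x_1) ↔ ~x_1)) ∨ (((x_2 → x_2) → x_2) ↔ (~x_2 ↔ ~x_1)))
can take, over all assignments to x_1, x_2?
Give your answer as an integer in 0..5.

Take x_1 = 2, x_2 = 2:
x_1 ↔ x_2 = 2 ↔ 2 = 5
~(x_1 ↔ x_2) = ~5 = 0
~(x_1 ↔ x_2) ↔ x_1 = 0 ↔ 2 = 3
x_2 ↔ x_1 = 2 ↔ 2 = 5
x_1 ↔ x_1 = 2 ↔ 2 = 5
~x_1 = ~2 = 3
(x_1 ↔ x_1) ↔ ~x_1 = 5 ↔ 3 = 3
(x_2 ↔ x_1) → ((x_1 ↔ x_1) ↔ ~x_1) = 5 → 3 = 3
x_2 → x_2 = 2 → 2 = 5
(x_2 → x_2) → x_2 = 5 → 2 = 2
~x_2 = ~2 = 3
~x_1 = ~2 = 3
~x_2 ↔ ~x_1 = 3 ↔ 3 = 5
((x_2 → x_2) → x_2) ↔ (~x_2 ↔ ~x_1) = 2 ↔ 5 = 2
((x_2 ↔ x_1) → ((x_1 ↔ x_1) ↔ ~x_1)) ∨ (((x_2 → x_2) → x_2) ↔ (~x_2 ↔ ~x_1)) = 3 ∨ 2 = 3
(~(x_1 ↔ x_2) ↔ x_1) ∨ (((x_2 ↔ x_1) → ((x_1 ↔ x_1) ↔ ~x_1)) ∨ (((x_2 → x_2) → x_2) ↔ (~x_2 ↔ ~x_1))) = 3 ∨ 3 = 3
No assignment yields a value below 3, so this is the minimum.

3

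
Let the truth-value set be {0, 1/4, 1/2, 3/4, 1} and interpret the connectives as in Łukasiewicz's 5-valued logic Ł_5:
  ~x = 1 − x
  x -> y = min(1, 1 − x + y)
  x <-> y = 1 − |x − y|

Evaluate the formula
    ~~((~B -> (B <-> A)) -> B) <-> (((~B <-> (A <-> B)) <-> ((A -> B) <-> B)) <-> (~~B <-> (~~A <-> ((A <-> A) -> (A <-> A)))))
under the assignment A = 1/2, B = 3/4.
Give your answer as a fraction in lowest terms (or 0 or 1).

3/4

~B = ~3/4 = 1/4
B <-> A = 3/4 <-> 1/2 = 3/4
~B -> (B <-> A) = 1/4 -> 3/4 = 1
(~B -> (B <-> A)) -> B = 1 -> 3/4 = 3/4
~((~B -> (B <-> A)) -> B) = ~3/4 = 1/4
~~((~B -> (B <-> A)) -> B) = ~1/4 = 3/4
~B = ~3/4 = 1/4
A <-> B = 1/2 <-> 3/4 = 3/4
~B <-> (A <-> B) = 1/4 <-> 3/4 = 1/2
A -> B = 1/2 -> 3/4 = 1
(A -> B) <-> B = 1 <-> 3/4 = 3/4
(~B <-> (A <-> B)) <-> ((A -> B) <-> B) = 1/2 <-> 3/4 = 3/4
~B = ~3/4 = 1/4
~~B = ~1/4 = 3/4
~A = ~1/2 = 1/2
~~A = ~1/2 = 1/2
A <-> A = 1/2 <-> 1/2 = 1
A <-> A = 1/2 <-> 1/2 = 1
(A <-> A) -> (A <-> A) = 1 -> 1 = 1
~~A <-> ((A <-> A) -> (A <-> A)) = 1/2 <-> 1 = 1/2
~~B <-> (~~A <-> ((A <-> A) -> (A <-> A))) = 3/4 <-> 1/2 = 3/4
((~B <-> (A <-> B)) <-> ((A -> B) <-> B)) <-> (~~B <-> (~~A <-> ((A <-> A) -> (A <-> A)))) = 3/4 <-> 3/4 = 1
~~((~B -> (B <-> A)) -> B) <-> (((~B <-> (A <-> B)) <-> ((A -> B) <-> B)) <-> (~~B <-> (~~A <-> ((A <-> A) -> (A <-> A))))) = 3/4 <-> 1 = 3/4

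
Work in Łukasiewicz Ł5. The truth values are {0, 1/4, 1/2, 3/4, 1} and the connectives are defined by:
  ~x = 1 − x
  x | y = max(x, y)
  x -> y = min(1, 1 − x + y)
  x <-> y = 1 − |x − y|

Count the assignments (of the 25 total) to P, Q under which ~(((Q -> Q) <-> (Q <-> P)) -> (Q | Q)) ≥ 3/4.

value 1: 1 assignment (counts)
value 3/4: 2 assignments (counts)
value 1/2: 4 assignments
value 1/4: 5 assignments
value 0: 13 assignments
So 3 of the 25 assignments meet the threshold.

3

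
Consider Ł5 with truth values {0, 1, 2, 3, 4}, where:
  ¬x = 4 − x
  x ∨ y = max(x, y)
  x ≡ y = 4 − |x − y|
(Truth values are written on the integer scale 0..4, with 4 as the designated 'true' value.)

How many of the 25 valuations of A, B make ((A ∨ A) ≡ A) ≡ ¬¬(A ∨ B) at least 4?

9

value 4: 9 assignments (counts)
value 3: 7 assignments
value 2: 5 assignments
value 1: 3 assignments
value 0: 1 assignment
So 9 of the 25 assignments meet the threshold.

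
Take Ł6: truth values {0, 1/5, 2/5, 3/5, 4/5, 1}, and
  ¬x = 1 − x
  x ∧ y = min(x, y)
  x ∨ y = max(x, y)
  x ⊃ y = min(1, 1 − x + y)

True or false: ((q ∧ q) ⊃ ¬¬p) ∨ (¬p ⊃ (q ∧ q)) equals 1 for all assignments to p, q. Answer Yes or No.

No

Counterexample: take p = 0, q = 1/5.
q ∧ q = 1/5 ∧ 1/5 = 1/5
¬p = ¬0 = 1
¬¬p = ¬1 = 0
(q ∧ q) ⊃ ¬¬p = 1/5 ⊃ 0 = 4/5
¬p = ¬0 = 1
q ∧ q = 1/5 ∧ 1/5 = 1/5
¬p ⊃ (q ∧ q) = 1 ⊃ 1/5 = 1/5
((q ∧ q) ⊃ ¬¬p) ∨ (¬p ⊃ (q ∧ q)) = 4/5 ∨ 1/5 = 4/5
This gives 4/5 ≠ 1.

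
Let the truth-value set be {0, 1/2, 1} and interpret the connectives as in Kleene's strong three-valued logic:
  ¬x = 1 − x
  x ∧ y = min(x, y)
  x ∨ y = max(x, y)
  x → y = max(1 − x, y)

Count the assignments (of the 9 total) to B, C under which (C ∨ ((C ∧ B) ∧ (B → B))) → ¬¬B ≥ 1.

5

B = 0, C = 0 ↦ 1  ≥
B = 0, C = 1/2 ↦ 1/2  <
B = 0, C = 1 ↦ 0  <
B = 1/2, C = 0 ↦ 1  ≥
B = 1/2, C = 1/2 ↦ 1/2  <
B = 1/2, C = 1 ↦ 1/2  <
B = 1, C = 0 ↦ 1  ≥
B = 1, C = 1/2 ↦ 1  ≥
B = 1, C = 1 ↦ 1  ≥
So 5 of the 9 assignments meet the threshold.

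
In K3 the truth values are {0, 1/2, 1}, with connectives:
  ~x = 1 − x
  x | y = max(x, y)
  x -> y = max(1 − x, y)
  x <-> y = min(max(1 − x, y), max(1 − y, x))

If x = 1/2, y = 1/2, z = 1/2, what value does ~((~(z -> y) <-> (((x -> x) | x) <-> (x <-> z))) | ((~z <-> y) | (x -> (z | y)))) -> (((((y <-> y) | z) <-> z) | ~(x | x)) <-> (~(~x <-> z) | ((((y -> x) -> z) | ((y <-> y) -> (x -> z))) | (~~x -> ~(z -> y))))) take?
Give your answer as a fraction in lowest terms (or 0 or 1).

z -> y = 1/2 -> 1/2 = 1/2
~(z -> y) = ~1/2 = 1/2
x -> x = 1/2 -> 1/2 = 1/2
(x -> x) | x = 1/2 | 1/2 = 1/2
x <-> z = 1/2 <-> 1/2 = 1/2
((x -> x) | x) <-> (x <-> z) = 1/2 <-> 1/2 = 1/2
~(z -> y) <-> (((x -> x) | x) <-> (x <-> z)) = 1/2 <-> 1/2 = 1/2
~z = ~1/2 = 1/2
~z <-> y = 1/2 <-> 1/2 = 1/2
z | y = 1/2 | 1/2 = 1/2
x -> (z | y) = 1/2 -> 1/2 = 1/2
(~z <-> y) | (x -> (z | y)) = 1/2 | 1/2 = 1/2
(~(z -> y) <-> (((x -> x) | x) <-> (x <-> z))) | ((~z <-> y) | (x -> (z | y))) = 1/2 | 1/2 = 1/2
~((~(z -> y) <-> (((x -> x) | x) <-> (x <-> z))) | ((~z <-> y) | (x -> (z | y)))) = ~1/2 = 1/2
y <-> y = 1/2 <-> 1/2 = 1/2
(y <-> y) | z = 1/2 | 1/2 = 1/2
((y <-> y) | z) <-> z = 1/2 <-> 1/2 = 1/2
x | x = 1/2 | 1/2 = 1/2
~(x | x) = ~1/2 = 1/2
(((y <-> y) | z) <-> z) | ~(x | x) = 1/2 | 1/2 = 1/2
~x = ~1/2 = 1/2
~x <-> z = 1/2 <-> 1/2 = 1/2
~(~x <-> z) = ~1/2 = 1/2
y -> x = 1/2 -> 1/2 = 1/2
(y -> x) -> z = 1/2 -> 1/2 = 1/2
y <-> y = 1/2 <-> 1/2 = 1/2
x -> z = 1/2 -> 1/2 = 1/2
(y <-> y) -> (x -> z) = 1/2 -> 1/2 = 1/2
((y -> x) -> z) | ((y <-> y) -> (x -> z)) = 1/2 | 1/2 = 1/2
~x = ~1/2 = 1/2
~~x = ~1/2 = 1/2
z -> y = 1/2 -> 1/2 = 1/2
~(z -> y) = ~1/2 = 1/2
~~x -> ~(z -> y) = 1/2 -> 1/2 = 1/2
(((y -> x) -> z) | ((y <-> y) -> (x -> z))) | (~~x -> ~(z -> y)) = 1/2 | 1/2 = 1/2
~(~x <-> z) | ((((y -> x) -> z) | ((y <-> y) -> (x -> z))) | (~~x -> ~(z -> y))) = 1/2 | 1/2 = 1/2
((((y <-> y) | z) <-> z) | ~(x | x)) <-> (~(~x <-> z) | ((((y -> x) -> z) | ((y <-> y) -> (x -> z))) | (~~x -> ~(z -> y)))) = 1/2 <-> 1/2 = 1/2
~((~(z -> y) <-> (((x -> x) | x) <-> (x <-> z))) | ((~z <-> y) | (x -> (z | y)))) -> (((((y <-> y) | z) <-> z) | ~(x | x)) <-> (~(~x <-> z) | ((((y -> x) -> z) | ((y <-> y) -> (x -> z))) | (~~x -> ~(z -> y))))) = 1/2 -> 1/2 = 1/2

1/2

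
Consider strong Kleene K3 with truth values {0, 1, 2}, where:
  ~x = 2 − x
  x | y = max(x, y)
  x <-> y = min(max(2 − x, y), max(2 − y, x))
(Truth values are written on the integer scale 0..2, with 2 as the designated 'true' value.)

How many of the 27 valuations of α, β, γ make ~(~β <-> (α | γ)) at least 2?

6

value 2: 6 assignments (counts)
value 1: 15 assignments
value 0: 6 assignments
So 6 of the 27 assignments meet the threshold.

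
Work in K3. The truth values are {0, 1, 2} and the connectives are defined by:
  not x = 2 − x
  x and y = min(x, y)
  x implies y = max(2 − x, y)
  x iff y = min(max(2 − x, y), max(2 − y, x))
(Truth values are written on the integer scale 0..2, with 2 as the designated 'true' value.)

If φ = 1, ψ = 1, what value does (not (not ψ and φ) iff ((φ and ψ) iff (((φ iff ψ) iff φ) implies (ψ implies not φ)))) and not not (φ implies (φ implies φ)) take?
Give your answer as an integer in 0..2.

1

not ψ = not 1 = 1
not ψ and φ = 1 and 1 = 1
not (not ψ and φ) = not 1 = 1
φ and ψ = 1 and 1 = 1
φ iff ψ = 1 iff 1 = 1
(φ iff ψ) iff φ = 1 iff 1 = 1
not φ = not 1 = 1
ψ implies not φ = 1 implies 1 = 1
((φ iff ψ) iff φ) implies (ψ implies not φ) = 1 implies 1 = 1
(φ and ψ) iff (((φ iff ψ) iff φ) implies (ψ implies not φ)) = 1 iff 1 = 1
not (not ψ and φ) iff ((φ and ψ) iff (((φ iff ψ) iff φ) implies (ψ implies not φ))) = 1 iff 1 = 1
φ implies φ = 1 implies 1 = 1
φ implies (φ implies φ) = 1 implies 1 = 1
not (φ implies (φ implies φ)) = not 1 = 1
not not (φ implies (φ implies φ)) = not 1 = 1
(not (not ψ and φ) iff ((φ and ψ) iff (((φ iff ψ) iff φ) implies (ψ implies not φ)))) and not not (φ implies (φ implies φ)) = 1 and 1 = 1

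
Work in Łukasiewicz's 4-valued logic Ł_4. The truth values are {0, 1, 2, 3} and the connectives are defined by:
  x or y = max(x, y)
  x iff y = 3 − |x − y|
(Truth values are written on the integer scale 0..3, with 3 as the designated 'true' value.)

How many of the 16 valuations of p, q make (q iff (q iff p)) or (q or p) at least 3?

p = 0, q = 0 ↦ 0  <
p = 0, q = 1 ↦ 2  <
p = 0, q = 2 ↦ 2  <
p = 0, q = 3 ↦ 3  ≥
p = 1, q = 0 ↦ 1  <
p = 1, q = 1 ↦ 1  <
p = 1, q = 2 ↦ 3  ≥
p = 1, q = 3 ↦ 3  ≥
p = 2, q = 0 ↦ 2  <
p = 2, q = 1 ↦ 2  <
p = 2, q = 2 ↦ 2  <
p = 2, q = 3 ↦ 3  ≥
p = 3, q = 0 ↦ 3  ≥
p = 3, q = 1 ↦ 3  ≥
p = 3, q = 2 ↦ 3  ≥
p = 3, q = 3 ↦ 3  ≥
So 8 of the 16 assignments meet the threshold.

8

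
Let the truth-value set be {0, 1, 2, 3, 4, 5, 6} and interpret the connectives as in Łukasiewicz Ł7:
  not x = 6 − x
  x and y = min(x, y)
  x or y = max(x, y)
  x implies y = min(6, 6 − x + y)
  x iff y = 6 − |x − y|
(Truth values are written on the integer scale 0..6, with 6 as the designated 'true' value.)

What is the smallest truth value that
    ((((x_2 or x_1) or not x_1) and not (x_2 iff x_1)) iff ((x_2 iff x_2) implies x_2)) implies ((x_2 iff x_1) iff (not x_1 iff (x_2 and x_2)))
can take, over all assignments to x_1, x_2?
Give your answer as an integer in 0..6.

Take x_1 = 0, x_2 = 0:
x_2 or x_1 = 0 or 0 = 0
not x_1 = not 0 = 6
(x_2 or x_1) or not x_1 = 0 or 6 = 6
x_2 iff x_1 = 0 iff 0 = 6
not (x_2 iff x_1) = not 6 = 0
((x_2 or x_1) or not x_1) and not (x_2 iff x_1) = 6 and 0 = 0
x_2 iff x_2 = 0 iff 0 = 6
(x_2 iff x_2) implies x_2 = 6 implies 0 = 0
(((x_2 or x_1) or not x_1) and not (x_2 iff x_1)) iff ((x_2 iff x_2) implies x_2) = 0 iff 0 = 6
x_2 iff x_1 = 0 iff 0 = 6
not x_1 = not 0 = 6
x_2 and x_2 = 0 and 0 = 0
not x_1 iff (x_2 and x_2) = 6 iff 0 = 0
(x_2 iff x_1) iff (not x_1 iff (x_2 and x_2)) = 6 iff 0 = 0
((((x_2 or x_1) or not x_1) and not (x_2 iff x_1)) iff ((x_2 iff x_2) implies x_2)) implies ((x_2 iff x_1) iff (not x_1 iff (x_2 and x_2))) = 6 implies 0 = 0
No assignment yields a value below 0, so this is the minimum.

0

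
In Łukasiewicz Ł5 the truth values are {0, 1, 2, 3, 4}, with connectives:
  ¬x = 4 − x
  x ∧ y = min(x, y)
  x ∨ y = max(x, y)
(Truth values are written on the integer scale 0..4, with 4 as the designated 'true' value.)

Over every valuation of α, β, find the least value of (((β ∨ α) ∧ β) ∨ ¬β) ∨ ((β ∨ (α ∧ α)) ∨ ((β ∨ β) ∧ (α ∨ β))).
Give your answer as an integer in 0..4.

2

Take α = 0, β = 2:
β ∨ α = 2 ∨ 0 = 2
(β ∨ α) ∧ β = 2 ∧ 2 = 2
¬β = ¬2 = 2
((β ∨ α) ∧ β) ∨ ¬β = 2 ∨ 2 = 2
α ∧ α = 0 ∧ 0 = 0
β ∨ (α ∧ α) = 2 ∨ 0 = 2
β ∨ β = 2 ∨ 2 = 2
α ∨ β = 0 ∨ 2 = 2
(β ∨ β) ∧ (α ∨ β) = 2 ∧ 2 = 2
(β ∨ (α ∧ α)) ∨ ((β ∨ β) ∧ (α ∨ β)) = 2 ∨ 2 = 2
(((β ∨ α) ∧ β) ∨ ¬β) ∨ ((β ∨ (α ∧ α)) ∨ ((β ∨ β) ∧ (α ∨ β))) = 2 ∨ 2 = 2
No assignment yields a value below 2, so this is the minimum.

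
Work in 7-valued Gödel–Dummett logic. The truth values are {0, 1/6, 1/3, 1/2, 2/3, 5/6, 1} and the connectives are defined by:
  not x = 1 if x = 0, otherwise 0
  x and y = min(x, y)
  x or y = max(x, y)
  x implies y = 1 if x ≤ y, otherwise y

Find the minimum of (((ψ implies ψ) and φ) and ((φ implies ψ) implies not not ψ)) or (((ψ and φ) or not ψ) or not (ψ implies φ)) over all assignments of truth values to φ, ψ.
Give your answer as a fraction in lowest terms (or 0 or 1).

1/6

Take φ = 1/6, ψ = 1/6:
ψ implies ψ = 1/6 implies 1/6 = 1
(ψ implies ψ) and φ = 1 and 1/6 = 1/6
φ implies ψ = 1/6 implies 1/6 = 1
not ψ = not 1/6 = 0
not not ψ = not 0 = 1
(φ implies ψ) implies not not ψ = 1 implies 1 = 1
((ψ implies ψ) and φ) and ((φ implies ψ) implies not not ψ) = 1/6 and 1 = 1/6
ψ and φ = 1/6 and 1/6 = 1/6
not ψ = not 1/6 = 0
(ψ and φ) or not ψ = 1/6 or 0 = 1/6
ψ implies φ = 1/6 implies 1/6 = 1
not (ψ implies φ) = not 1 = 0
((ψ and φ) or not ψ) or not (ψ implies φ) = 1/6 or 0 = 1/6
(((ψ implies ψ) and φ) and ((φ implies ψ) implies not not ψ)) or (((ψ and φ) or not ψ) or not (ψ implies φ)) = 1/6 or 1/6 = 1/6
No assignment yields a value below 1/6, so this is the minimum.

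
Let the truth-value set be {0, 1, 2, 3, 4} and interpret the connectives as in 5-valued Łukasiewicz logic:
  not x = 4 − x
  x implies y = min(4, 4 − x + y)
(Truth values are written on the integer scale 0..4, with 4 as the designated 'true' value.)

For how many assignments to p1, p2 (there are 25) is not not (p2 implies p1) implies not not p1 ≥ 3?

16

value 4: 9 assignments (counts)
value 3: 7 assignments (counts)
value 2: 5 assignments
value 1: 3 assignments
value 0: 1 assignment
So 16 of the 25 assignments meet the threshold.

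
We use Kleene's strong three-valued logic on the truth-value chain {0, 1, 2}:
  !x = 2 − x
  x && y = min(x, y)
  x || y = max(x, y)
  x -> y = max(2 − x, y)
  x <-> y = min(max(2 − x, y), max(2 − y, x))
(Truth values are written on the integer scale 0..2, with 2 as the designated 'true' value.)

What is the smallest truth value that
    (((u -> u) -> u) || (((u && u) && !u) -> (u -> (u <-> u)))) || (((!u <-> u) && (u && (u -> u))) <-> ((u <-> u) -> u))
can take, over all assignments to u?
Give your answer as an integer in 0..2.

Take u = 1:
u -> u = 1 -> 1 = 1
(u -> u) -> u = 1 -> 1 = 1
u && u = 1 && 1 = 1
!u = !1 = 1
(u && u) && !u = 1 && 1 = 1
u <-> u = 1 <-> 1 = 1
u -> (u <-> u) = 1 -> 1 = 1
((u && u) && !u) -> (u -> (u <-> u)) = 1 -> 1 = 1
((u -> u) -> u) || (((u && u) && !u) -> (u -> (u <-> u))) = 1 || 1 = 1
!u = !1 = 1
!u <-> u = 1 <-> 1 = 1
u -> u = 1 -> 1 = 1
u && (u -> u) = 1 && 1 = 1
(!u <-> u) && (u && (u -> u)) = 1 && 1 = 1
u <-> u = 1 <-> 1 = 1
(u <-> u) -> u = 1 -> 1 = 1
((!u <-> u) && (u && (u -> u))) <-> ((u <-> u) -> u) = 1 <-> 1 = 1
(((u -> u) -> u) || (((u && u) && !u) -> (u -> (u <-> u)))) || (((!u <-> u) && (u && (u -> u))) <-> ((u <-> u) -> u)) = 1 || 1 = 1
No assignment yields a value below 1, so this is the minimum.

1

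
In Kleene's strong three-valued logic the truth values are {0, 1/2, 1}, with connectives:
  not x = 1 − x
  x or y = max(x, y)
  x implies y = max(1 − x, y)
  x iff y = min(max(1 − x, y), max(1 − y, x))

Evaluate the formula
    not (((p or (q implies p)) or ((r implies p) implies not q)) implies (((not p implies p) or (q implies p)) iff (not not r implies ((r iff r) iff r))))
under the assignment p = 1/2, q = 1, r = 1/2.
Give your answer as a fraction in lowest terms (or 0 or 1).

1/2

q implies p = 1 implies 1/2 = 1/2
p or (q implies p) = 1/2 or 1/2 = 1/2
r implies p = 1/2 implies 1/2 = 1/2
not q = not 1 = 0
(r implies p) implies not q = 1/2 implies 0 = 1/2
(p or (q implies p)) or ((r implies p) implies not q) = 1/2 or 1/2 = 1/2
not p = not 1/2 = 1/2
not p implies p = 1/2 implies 1/2 = 1/2
q implies p = 1 implies 1/2 = 1/2
(not p implies p) or (q implies p) = 1/2 or 1/2 = 1/2
not r = not 1/2 = 1/2
not not r = not 1/2 = 1/2
r iff r = 1/2 iff 1/2 = 1/2
(r iff r) iff r = 1/2 iff 1/2 = 1/2
not not r implies ((r iff r) iff r) = 1/2 implies 1/2 = 1/2
((not p implies p) or (q implies p)) iff (not not r implies ((r iff r) iff r)) = 1/2 iff 1/2 = 1/2
((p or (q implies p)) or ((r implies p) implies not q)) implies (((not p implies p) or (q implies p)) iff (not not r implies ((r iff r) iff r))) = 1/2 implies 1/2 = 1/2
not (((p or (q implies p)) or ((r implies p) implies not q)) implies (((not p implies p) or (q implies p)) iff (not not r implies ((r iff r) iff r)))) = not 1/2 = 1/2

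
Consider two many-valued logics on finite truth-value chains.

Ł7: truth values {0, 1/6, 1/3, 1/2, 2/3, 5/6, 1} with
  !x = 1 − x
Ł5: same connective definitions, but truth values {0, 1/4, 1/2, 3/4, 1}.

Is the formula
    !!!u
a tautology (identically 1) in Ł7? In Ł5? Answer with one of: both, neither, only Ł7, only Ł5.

In Ł7: at u = 1/6 the value is 5/6 — not a tautology.
In Ł5: at u = 1/4 the value is 3/4 — not a tautology.

neither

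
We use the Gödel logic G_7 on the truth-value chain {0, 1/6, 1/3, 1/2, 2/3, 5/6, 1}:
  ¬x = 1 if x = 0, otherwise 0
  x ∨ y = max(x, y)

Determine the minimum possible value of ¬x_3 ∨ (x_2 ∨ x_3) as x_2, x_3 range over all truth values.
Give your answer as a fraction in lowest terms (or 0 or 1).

Take x_2 = 0, x_3 = 1/6:
¬x_3 = ¬1/6 = 0
x_2 ∨ x_3 = 0 ∨ 1/6 = 1/6
¬x_3 ∨ (x_2 ∨ x_3) = 0 ∨ 1/6 = 1/6
No assignment yields a value below 1/6, so this is the minimum.

1/6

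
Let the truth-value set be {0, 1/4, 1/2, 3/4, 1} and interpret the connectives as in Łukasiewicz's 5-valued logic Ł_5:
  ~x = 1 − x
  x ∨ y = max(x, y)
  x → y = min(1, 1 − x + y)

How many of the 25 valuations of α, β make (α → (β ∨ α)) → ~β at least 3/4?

value 1: 5 assignments (counts)
value 3/4: 5 assignments (counts)
value 1/2: 5 assignments
value 1/4: 5 assignments
value 0: 5 assignments
So 10 of the 25 assignments meet the threshold.

10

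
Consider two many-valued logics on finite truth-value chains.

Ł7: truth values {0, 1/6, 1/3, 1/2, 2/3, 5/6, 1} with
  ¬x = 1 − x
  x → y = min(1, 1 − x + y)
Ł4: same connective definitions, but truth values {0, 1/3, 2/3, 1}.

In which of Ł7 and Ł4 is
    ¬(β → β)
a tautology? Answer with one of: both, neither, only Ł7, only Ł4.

neither

In Ł7: at β = 0 the value is 0 — not a tautology.
In Ł4: at β = 0 the value is 0 — not a tautology.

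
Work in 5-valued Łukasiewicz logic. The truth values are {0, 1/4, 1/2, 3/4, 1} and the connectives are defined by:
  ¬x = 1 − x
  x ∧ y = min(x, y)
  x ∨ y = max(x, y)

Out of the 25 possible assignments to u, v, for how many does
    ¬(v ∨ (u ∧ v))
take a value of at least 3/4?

value 1: 5 assignments (counts)
value 3/4: 5 assignments (counts)
value 1/2: 5 assignments
value 1/4: 5 assignments
value 0: 5 assignments
So 10 of the 25 assignments meet the threshold.

10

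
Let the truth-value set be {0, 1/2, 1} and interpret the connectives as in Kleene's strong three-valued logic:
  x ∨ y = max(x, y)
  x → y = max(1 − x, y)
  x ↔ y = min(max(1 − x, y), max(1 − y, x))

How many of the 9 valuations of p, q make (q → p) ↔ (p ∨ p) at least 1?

p = 0, q = 0 ↦ 0  <
p = 0, q = 1/2 ↦ 1/2  <
p = 0, q = 1 ↦ 1  ≥
p = 1/2, q = 0 ↦ 1/2  <
p = 1/2, q = 1/2 ↦ 1/2  <
p = 1/2, q = 1 ↦ 1/2  <
p = 1, q = 0 ↦ 1  ≥
p = 1, q = 1/2 ↦ 1  ≥
p = 1, q = 1 ↦ 1  ≥
So 4 of the 9 assignments meet the threshold.

4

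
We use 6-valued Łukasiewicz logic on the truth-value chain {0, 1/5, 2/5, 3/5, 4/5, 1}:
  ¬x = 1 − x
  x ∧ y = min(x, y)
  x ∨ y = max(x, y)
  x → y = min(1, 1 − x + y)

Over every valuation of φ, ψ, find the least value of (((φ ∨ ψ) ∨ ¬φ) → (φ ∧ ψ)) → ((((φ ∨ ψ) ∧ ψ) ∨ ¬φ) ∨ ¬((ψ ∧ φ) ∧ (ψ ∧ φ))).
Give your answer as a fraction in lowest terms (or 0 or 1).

3/5

Take φ = 3/5, ψ = 3/5:
φ ∨ ψ = 3/5 ∨ 3/5 = 3/5
¬φ = ¬3/5 = 2/5
(φ ∨ ψ) ∨ ¬φ = 3/5 ∨ 2/5 = 3/5
φ ∧ ψ = 3/5 ∧ 3/5 = 3/5
((φ ∨ ψ) ∨ ¬φ) → (φ ∧ ψ) = 3/5 → 3/5 = 1
φ ∨ ψ = 3/5 ∨ 3/5 = 3/5
(φ ∨ ψ) ∧ ψ = 3/5 ∧ 3/5 = 3/5
¬φ = ¬3/5 = 2/5
((φ ∨ ψ) ∧ ψ) ∨ ¬φ = 3/5 ∨ 2/5 = 3/5
ψ ∧ φ = 3/5 ∧ 3/5 = 3/5
ψ ∧ φ = 3/5 ∧ 3/5 = 3/5
(ψ ∧ φ) ∧ (ψ ∧ φ) = 3/5 ∧ 3/5 = 3/5
¬((ψ ∧ φ) ∧ (ψ ∧ φ)) = ¬3/5 = 2/5
(((φ ∨ ψ) ∧ ψ) ∨ ¬φ) ∨ ¬((ψ ∧ φ) ∧ (ψ ∧ φ)) = 3/5 ∨ 2/5 = 3/5
(((φ ∨ ψ) ∨ ¬φ) → (φ ∧ ψ)) → ((((φ ∨ ψ) ∧ ψ) ∨ ¬φ) ∨ ¬((ψ ∧ φ) ∧ (ψ ∧ φ))) = 1 → 3/5 = 3/5
No assignment yields a value below 3/5, so this is the minimum.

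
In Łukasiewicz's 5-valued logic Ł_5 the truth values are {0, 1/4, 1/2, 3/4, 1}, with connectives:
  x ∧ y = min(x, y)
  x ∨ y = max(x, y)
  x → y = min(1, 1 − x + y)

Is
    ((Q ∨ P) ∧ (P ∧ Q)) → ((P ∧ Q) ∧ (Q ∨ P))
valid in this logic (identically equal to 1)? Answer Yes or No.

At P = 1/2, Q = 1/2, for instance:
Q ∨ P = 1/2 ∨ 1/2 = 1/2
P ∧ Q = 1/2 ∧ 1/2 = 1/2
(Q ∨ P) ∧ (P ∧ Q) = 1/2 ∧ 1/2 = 1/2
(P ∧ Q) ∧ (Q ∨ P) = 1/2 ∧ 1/2 = 1/2
((Q ∨ P) ∧ (P ∧ Q)) → ((P ∧ Q) ∧ (Q ∨ P)) = 1/2 → 1/2 = 1
and checking the remaining 24 assignments likewise gives ≥ 1 in every case.

Yes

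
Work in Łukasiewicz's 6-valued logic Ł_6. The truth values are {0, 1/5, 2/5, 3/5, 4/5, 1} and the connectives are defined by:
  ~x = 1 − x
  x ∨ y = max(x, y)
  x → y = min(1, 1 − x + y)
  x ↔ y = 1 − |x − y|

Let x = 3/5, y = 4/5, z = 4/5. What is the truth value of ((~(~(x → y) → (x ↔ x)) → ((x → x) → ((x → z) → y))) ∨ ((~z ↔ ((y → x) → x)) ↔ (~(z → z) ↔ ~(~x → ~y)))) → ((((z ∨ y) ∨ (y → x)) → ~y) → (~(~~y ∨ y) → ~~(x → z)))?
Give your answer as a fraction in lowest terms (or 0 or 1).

x → y = 3/5 → 4/5 = 1
~(x → y) = ~1 = 0
x ↔ x = 3/5 ↔ 3/5 = 1
~(x → y) → (x ↔ x) = 0 → 1 = 1
~(~(x → y) → (x ↔ x)) = ~1 = 0
x → x = 3/5 → 3/5 = 1
x → z = 3/5 → 4/5 = 1
(x → z) → y = 1 → 4/5 = 4/5
(x → x) → ((x → z) → y) = 1 → 4/5 = 4/5
~(~(x → y) → (x ↔ x)) → ((x → x) → ((x → z) → y)) = 0 → 4/5 = 1
~z = ~4/5 = 1/5
y → x = 4/5 → 3/5 = 4/5
(y → x) → x = 4/5 → 3/5 = 4/5
~z ↔ ((y → x) → x) = 1/5 ↔ 4/5 = 2/5
z → z = 4/5 → 4/5 = 1
~(z → z) = ~1 = 0
~x = ~3/5 = 2/5
~y = ~4/5 = 1/5
~x → ~y = 2/5 → 1/5 = 4/5
~(~x → ~y) = ~4/5 = 1/5
~(z → z) ↔ ~(~x → ~y) = 0 ↔ 1/5 = 4/5
(~z ↔ ((y → x) → x)) ↔ (~(z → z) ↔ ~(~x → ~y)) = 2/5 ↔ 4/5 = 3/5
(~(~(x → y) → (x ↔ x)) → ((x → x) → ((x → z) → y))) ∨ ((~z ↔ ((y → x) → x)) ↔ (~(z → z) ↔ ~(~x → ~y))) = 1 ∨ 3/5 = 1
z ∨ y = 4/5 ∨ 4/5 = 4/5
y → x = 4/5 → 3/5 = 4/5
(z ∨ y) ∨ (y → x) = 4/5 ∨ 4/5 = 4/5
~y = ~4/5 = 1/5
((z ∨ y) ∨ (y → x)) → ~y = 4/5 → 1/5 = 2/5
~y = ~4/5 = 1/5
~~y = ~1/5 = 4/5
~~y ∨ y = 4/5 ∨ 4/5 = 4/5
~(~~y ∨ y) = ~4/5 = 1/5
x → z = 3/5 → 4/5 = 1
~(x → z) = ~1 = 0
~~(x → z) = ~0 = 1
~(~~y ∨ y) → ~~(x → z) = 1/5 → 1 = 1
(((z ∨ y) ∨ (y → x)) → ~y) → (~(~~y ∨ y) → ~~(x → z)) = 2/5 → 1 = 1
((~(~(x → y) → (x ↔ x)) → ((x → x) → ((x → z) → y))) ∨ ((~z ↔ ((y → x) → x)) ↔ (~(z → z) ↔ ~(~x → ~y)))) → ((((z ∨ y) ∨ (y → x)) → ~y) → (~(~~y ∨ y) → ~~(x → z))) = 1 → 1 = 1

1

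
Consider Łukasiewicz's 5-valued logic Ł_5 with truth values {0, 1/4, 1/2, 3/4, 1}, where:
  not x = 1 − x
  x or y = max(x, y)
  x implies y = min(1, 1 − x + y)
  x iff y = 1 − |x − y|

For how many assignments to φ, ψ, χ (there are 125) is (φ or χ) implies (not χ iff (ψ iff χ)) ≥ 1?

value 1: 71 assignments (counts)
value 3/4: 24 assignments
value 1/2: 16 assignments
value 1/4: 8 assignments
value 0: 6 assignments
So 71 of the 125 assignments meet the threshold.

71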